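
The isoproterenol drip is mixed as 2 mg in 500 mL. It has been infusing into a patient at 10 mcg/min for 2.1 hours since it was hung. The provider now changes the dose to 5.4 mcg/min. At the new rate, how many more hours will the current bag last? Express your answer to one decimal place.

Initial rate:
10 mcg/min × 60 min/hr = 600 mcg/hr
Concentration = 2 mg ÷ 500 mL = 0.004 mg/mL = 4 mcg/mL
Rate = 600 mcg/hr ÷ 4 mcg/mL = 150 mL/hr
Volume infused so far = 150 mL/hr × 2.1 hr = 315 mL
Volume remaining = 500 − 315 = 185 mL
New rate:
5.4 mcg/min × 60 min/hr = 324 mcg/hr
Rate = 324 mcg/hr ÷ 4 mcg/mL = 81 mL/hr
Time remaining = 185 mL ÷ 81 mL/hr = 2.283951 hr

2.3 hours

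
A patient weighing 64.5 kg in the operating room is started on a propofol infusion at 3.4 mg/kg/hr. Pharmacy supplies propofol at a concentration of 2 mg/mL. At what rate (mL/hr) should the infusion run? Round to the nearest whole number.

110 mL/hr

Dose = 3.4 mg/kg/hr × 64.5 kg = 219.3 mg/hr
Rate = 219.3 mg/hr ÷ 2 mg/mL = 109.65 mL/hr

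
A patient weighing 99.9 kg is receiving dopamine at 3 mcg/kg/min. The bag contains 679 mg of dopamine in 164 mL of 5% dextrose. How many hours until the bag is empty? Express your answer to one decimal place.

Dose = 3 mcg/kg/min × 99.9 kg = 299.7 mcg/min
299.7 mcg/min × 60 min/hr = 17982 mcg/hr
Concentration = 679 mg ÷ 164 mL = 4.140244 mg/mL = 4140.244 mcg/mL
Rate = 17982 mcg/hr ÷ 4140.244 mcg/mL = 4.343222 mL/hr
Duration = 164 mL ÷ 4.343222 mL/hr = 37.75998 hr

37.8 hours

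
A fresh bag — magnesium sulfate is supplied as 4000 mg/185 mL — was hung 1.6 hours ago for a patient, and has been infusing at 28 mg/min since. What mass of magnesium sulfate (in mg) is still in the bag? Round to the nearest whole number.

28 mg/min × 60 min/hr = 1680 mg/hr
Concentration = 4000 mg ÷ 185 mL = 21.62162 mg/mL
Rate = 1680 mg/hr ÷ 21.62162 mg/mL = 77.7 mL/hr
Volume infused = 77.7 mL/hr × 1.6 hr = 124.32 mL
Volume remaining = 185 − 124.32 = 60.68 mL
Drug remaining = 60.68 mL × 21.62162 mg/mL = 1312 mg

1312 mg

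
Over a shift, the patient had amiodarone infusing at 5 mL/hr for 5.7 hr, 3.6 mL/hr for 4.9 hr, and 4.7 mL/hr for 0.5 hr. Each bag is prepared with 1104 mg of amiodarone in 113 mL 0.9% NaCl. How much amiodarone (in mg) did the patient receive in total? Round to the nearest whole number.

474 mg

Concentration = 1104 mg ÷ 113 mL = 9.769912 mg/mL
Stage 1: 5 mL/hr × 5.7 hr = 28.5 mL → 28.5 mL × 9.769912 mg/mL = 278.4425 mg
Stage 2: 3.6 mL/hr × 4.9 hr = 17.64 mL → 17.64 mL × 9.769912 mg/mL = 172.3412 mg
Stage 3: 4.7 mL/hr × 0.5 hr = 2.35 mL → 2.35 mL × 9.769912 mg/mL = 22.95929 mg
Total = 278.4425 + 172.3412 + 22.95929 = 473.743 mg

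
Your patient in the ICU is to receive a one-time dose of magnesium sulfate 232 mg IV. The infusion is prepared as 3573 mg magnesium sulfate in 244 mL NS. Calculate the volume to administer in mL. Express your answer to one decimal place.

Concentration = 3573 mg ÷ 244 mL = 14.64344 mg/mL
Volume = 232 mg ÷ 14.64344 mg/mL = 15.84327 mL

15.8 mL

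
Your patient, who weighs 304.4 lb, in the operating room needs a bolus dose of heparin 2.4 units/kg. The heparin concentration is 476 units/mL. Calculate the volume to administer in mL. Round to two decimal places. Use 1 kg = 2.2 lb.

Weight = 304.4 lb ÷ 2.2 lb/kg = 138.3636 kg
Dose = 2.4 units/kg × 138.3636 kg = 332.0727 units
Volume = 332.0727 units ÷ 476 units/mL = 0.6976318 mL

0.70 mL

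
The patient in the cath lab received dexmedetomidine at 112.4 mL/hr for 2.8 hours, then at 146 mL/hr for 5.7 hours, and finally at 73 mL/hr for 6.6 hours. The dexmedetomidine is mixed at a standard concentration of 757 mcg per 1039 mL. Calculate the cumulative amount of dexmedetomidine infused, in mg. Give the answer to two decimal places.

1.19 mg

Concentration = 757 mcg ÷ 1039 mL = 0.7285852 mcg/mL
Stage 1: 112.4 mL/hr × 2.8 hr = 314.72 mL → 314.72 mL × 0.7285852 mcg/mL = 229.3003 mcg
Stage 2: 146 mL/hr × 5.7 hr = 832.2 mL → 832.2 mL × 0.7285852 mcg/mL = 606.3286 mcg
Stage 3: 73 mL/hr × 6.6 hr = 481.8 mL → 481.8 mL × 0.7285852 mcg/mL = 351.0323 mcg
Total = 229.3003 + 606.3286 + 351.0323 = 1186.661 mcg = 1.186661 mg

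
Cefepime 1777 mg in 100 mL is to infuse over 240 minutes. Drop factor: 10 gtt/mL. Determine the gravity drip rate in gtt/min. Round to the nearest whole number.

100 mL ÷ (240 min) = 0.4166667 mL/min
0.4166667 mL/min × 10 gtt/mL = 4.166667 gtt/min

4 gtt/min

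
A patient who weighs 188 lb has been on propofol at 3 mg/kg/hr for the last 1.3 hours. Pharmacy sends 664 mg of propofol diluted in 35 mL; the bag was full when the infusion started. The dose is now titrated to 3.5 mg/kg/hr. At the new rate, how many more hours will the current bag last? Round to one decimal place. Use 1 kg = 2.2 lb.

Initial rate:
Weight = 188 lb ÷ 2.2 lb/kg = 85.45455 kg
Dose = 3 mg/kg/hr × 85.45455 kg = 256.3636 mg/hr
Concentration = 664 mg ÷ 35 mL = 18.97143 mg/mL
Rate = 256.3636 mg/hr ÷ 18.97143 mg/mL = 13.51314 mL/hr
Volume infused so far = 13.51314 mL/hr × 1.3 hr = 17.56709 mL
Volume remaining = 35 − 17.56709 = 17.43291 mL
New rate:
Dose = 3.5 mg/kg/hr × 85.45455 kg = 299.0909 mg/hr
Rate = 299.0909 mg/hr ÷ 18.97143 mg/mL = 15.76533 mL/hr
Time remaining = 17.43291 mL ÷ 15.76533 mL/hr = 1.105775 hr

1.1 hours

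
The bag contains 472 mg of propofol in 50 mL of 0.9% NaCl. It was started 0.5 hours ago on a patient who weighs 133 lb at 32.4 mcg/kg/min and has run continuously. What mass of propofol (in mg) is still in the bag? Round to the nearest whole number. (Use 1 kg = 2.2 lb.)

Weight = 133 lb ÷ 2.2 lb/kg = 60.45455 kg
Dose = 32.4 mcg/kg/min × 60.45455 kg = 1958.727 mcg/min
1958.727 mcg/min × 60 min/hr = 117523.6 mcg/hr
Concentration = 472 mg ÷ 50 mL = 9.44 mg/mL = 9440 mcg/mL
Rate = 117523.6 mcg/hr ÷ 9440 mcg/mL = 12.44954 mL/hr
Volume infused = 12.44954 mL/hr × 0.5 hr = 6.224769 mL
Volume remaining = 50 − 6.224769 = 43.77523 mL
Drug remaining = 43.77523 mL × 9440 mcg/mL = 413238.2 mcg = 413.2382 mg

413 mg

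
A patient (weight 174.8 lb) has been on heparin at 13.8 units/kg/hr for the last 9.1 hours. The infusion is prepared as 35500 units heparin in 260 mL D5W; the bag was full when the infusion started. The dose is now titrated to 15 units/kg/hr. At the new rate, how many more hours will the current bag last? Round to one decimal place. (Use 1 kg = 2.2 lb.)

Initial rate:
Weight = 174.8 lb ÷ 2.2 lb/kg = 79.45455 kg
Dose = 13.8 units/kg/hr × 79.45455 kg = 1096.473 units/hr
Concentration = 35500 units ÷ 260 mL = 136.5385 units/mL
Rate = 1096.473 units/hr ÷ 136.5385 units/mL = 8.030504 mL/hr
Volume infused so far = 8.030504 mL/hr × 9.1 hr = 73.07759 mL
Volume remaining = 260 − 73.07759 = 186.9224 mL
New rate:
Dose = 15 units/kg/hr × 79.45455 kg = 1191.818 units/hr
Rate = 1191.818 units/hr ÷ 136.5385 units/mL = 8.728809 mL/hr
Time remaining = 186.9224 mL ÷ 8.728809 mL/hr = 21.41442 hr

21.4 hours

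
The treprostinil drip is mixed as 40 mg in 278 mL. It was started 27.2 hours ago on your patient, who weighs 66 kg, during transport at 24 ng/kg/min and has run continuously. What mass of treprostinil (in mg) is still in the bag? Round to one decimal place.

Dose = 24 ng/kg/min × 66 kg = 1584 ng/min
1584 ng/min × 60 min/hr = 95040 ng/hr
Concentration = 40 mg ÷ 278 mL = 0.1438849 mg/mL = 143884.9 ng/mL
Rate = 95040 ng/hr ÷ 143884.9 ng/mL = 0.660528 mL/hr
Volume infused = 0.660528 mL/hr × 27.2 hr = 17.96636 mL
Volume remaining = 278 − 17.96636 = 260.0336 mL
Drug remaining = 260.0336 mL × 143884.9 ng/mL = 37414912 ng = 37.41491 mg

37.4 mg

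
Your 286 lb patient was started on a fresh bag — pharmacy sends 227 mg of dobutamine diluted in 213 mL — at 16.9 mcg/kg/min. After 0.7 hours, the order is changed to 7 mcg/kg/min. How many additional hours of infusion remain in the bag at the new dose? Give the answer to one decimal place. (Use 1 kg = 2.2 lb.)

Initial rate:
Weight = 286 lb ÷ 2.2 lb/kg = 130 kg
Dose = 16.9 mcg/kg/min × 130 kg = 2197 mcg/min
2197 mcg/min × 60 min/hr = 131820 mcg/hr
Concentration = 227 mg ÷ 213 mL = 1.065728 mg/mL = 1065.728 mcg/mL
Rate = 131820 mcg/hr ÷ 1065.728 mcg/mL = 123.6901 mL/hr
Volume infused so far = 123.6901 mL/hr × 0.7 hr = 86.58309 mL
Volume remaining = 213 − 86.58309 = 126.4169 mL
New rate:
Dose = 7 mcg/kg/min × 130 kg = 910 mcg/min
910 mcg/min × 60 min/hr = 54600 mcg/hr
Rate = 54600 mcg/hr ÷ 1065.728 mcg/mL = 51.2326 mL/hr
Time remaining = 126.4169 mL ÷ 51.2326 mL/hr = 2.467509 hr

2.5 hours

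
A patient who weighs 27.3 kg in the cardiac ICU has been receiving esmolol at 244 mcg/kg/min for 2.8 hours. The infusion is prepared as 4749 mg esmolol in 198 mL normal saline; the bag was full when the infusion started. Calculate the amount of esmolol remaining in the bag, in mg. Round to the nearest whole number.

3630 mg

Dose = 244 mcg/kg/min × 27.3 kg = 6661.2 mcg/min
6661.2 mcg/min × 60 min/hr = 399672 mcg/hr
Concentration = 4749 mg ÷ 198 mL = 23.98485 mg/mL = 23984.85 mcg/mL
Rate = 399672 mcg/hr ÷ 23984.85 mcg/mL = 16.66352 mL/hr
Volume infused = 16.66352 mL/hr × 2.8 hr = 46.65786 mL
Volume remaining = 198 − 46.65786 = 151.3421 mL
Drug remaining = 151.3421 mL × 23984.85 mcg/mL = 3629918 mcg = 3629.918 mg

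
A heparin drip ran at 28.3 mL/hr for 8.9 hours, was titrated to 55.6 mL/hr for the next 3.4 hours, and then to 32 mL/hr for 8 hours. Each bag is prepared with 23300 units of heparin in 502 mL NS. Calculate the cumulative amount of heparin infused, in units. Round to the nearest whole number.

Concentration = 23300 units ÷ 502 mL = 46.41434 units/mL
Stage 1: 28.3 mL/hr × 8.9 hr = 251.87 mL → 251.87 mL × 46.41434 units/mL = 11690.38 units
Stage 2: 55.6 mL/hr × 3.4 hr = 189.04 mL → 189.04 mL × 46.41434 units/mL = 8774.167 units
Stage 3: 32 mL/hr × 8 hr = 256 mL → 256 mL × 46.41434 units/mL = 11882.07 units
Total = 11690.38 + 8774.167 + 11882.07 = 32346.62 units

32347 units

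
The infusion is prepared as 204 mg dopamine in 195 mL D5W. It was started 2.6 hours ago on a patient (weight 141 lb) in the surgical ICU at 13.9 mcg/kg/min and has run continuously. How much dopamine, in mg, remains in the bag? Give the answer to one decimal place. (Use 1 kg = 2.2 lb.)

65.0 mg

Weight = 141 lb ÷ 2.2 lb/kg = 64.09091 kg
Dose = 13.9 mcg/kg/min × 64.09091 kg = 890.8636 mcg/min
890.8636 mcg/min × 60 min/hr = 53451.82 mcg/hr
Concentration = 204 mg ÷ 195 mL = 1.046154 mg/mL = 1046.154 mcg/mL
Rate = 53451.82 mcg/hr ÷ 1046.154 mcg/mL = 51.09365 mL/hr
Volume infused = 51.09365 mL/hr × 2.6 hr = 132.8435 mL
Volume remaining = 195 − 132.8435 = 62.15651 mL
Drug remaining = 62.15651 mL × 1046.154 mcg/mL = 65025.27 mcg = 65.02527 mg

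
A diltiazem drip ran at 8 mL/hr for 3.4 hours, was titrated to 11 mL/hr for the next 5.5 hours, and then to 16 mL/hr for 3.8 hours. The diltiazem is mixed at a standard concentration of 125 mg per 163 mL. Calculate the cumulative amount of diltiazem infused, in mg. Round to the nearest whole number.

114 mg

Concentration = 125 mg ÷ 163 mL = 0.7668712 mg/mL
Stage 1: 8 mL/hr × 3.4 hr = 27.2 mL → 27.2 mL × 0.7668712 mg/mL = 20.8589 mg
Stage 2: 11 mL/hr × 5.5 hr = 60.5 mL → 60.5 mL × 0.7668712 mg/mL = 46.39571 mg
Stage 3: 16 mL/hr × 3.8 hr = 60.8 mL → 60.8 mL × 0.7668712 mg/mL = 46.62577 mg
Total = 20.8589 + 46.39571 + 46.62577 = 113.8804 mg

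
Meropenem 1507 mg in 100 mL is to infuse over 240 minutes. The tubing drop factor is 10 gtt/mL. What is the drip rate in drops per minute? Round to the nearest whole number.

100 mL ÷ (240 min) = 0.4166667 mL/min
0.4166667 mL/min × 10 gtt/mL = 4.166667 gtt/min

4 gtt/min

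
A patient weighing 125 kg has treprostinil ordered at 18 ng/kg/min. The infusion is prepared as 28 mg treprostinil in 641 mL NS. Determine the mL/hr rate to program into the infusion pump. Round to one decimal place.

3.1 mL/hr

Dose = 18 ng/kg/min × 125 kg = 2250 ng/min
2250 ng/min × 60 min/hr = 135000 ng/hr
Concentration = 28 mg ÷ 641 mL = 0.04368175 mg/mL = 43681.75 ng/mL
Rate = 135000 ng/hr ÷ 43681.75 ng/mL = 3.090536 mL/hr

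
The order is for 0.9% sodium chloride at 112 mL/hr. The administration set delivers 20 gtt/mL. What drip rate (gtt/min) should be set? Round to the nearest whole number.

37 gtt/min

112 mL/hr ÷ 60 min/hr = 1.866667 mL/min
1.866667 mL/min × 20 gtt/mL = 37.33333 gtt/min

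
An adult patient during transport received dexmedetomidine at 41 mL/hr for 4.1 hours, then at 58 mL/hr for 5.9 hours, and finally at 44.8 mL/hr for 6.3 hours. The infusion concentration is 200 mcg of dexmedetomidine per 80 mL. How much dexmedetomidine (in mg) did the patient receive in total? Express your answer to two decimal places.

Concentration = 200 mcg ÷ 80 mL = 2.5 mcg/mL
Stage 1: 41 mL/hr × 4.1 hr = 168.1 mL → 168.1 mL × 2.5 mcg/mL = 420.25 mcg
Stage 2: 58 mL/hr × 5.9 hr = 342.2 mL → 342.2 mL × 2.5 mcg/mL = 855.5 mcg
Stage 3: 44.8 mL/hr × 6.3 hr = 282.24 mL → 282.24 mL × 2.5 mcg/mL = 705.6 mcg
Total = 420.25 + 855.5 + 705.6 = 1981.35 mcg = 1.98135 mg

1.98 mg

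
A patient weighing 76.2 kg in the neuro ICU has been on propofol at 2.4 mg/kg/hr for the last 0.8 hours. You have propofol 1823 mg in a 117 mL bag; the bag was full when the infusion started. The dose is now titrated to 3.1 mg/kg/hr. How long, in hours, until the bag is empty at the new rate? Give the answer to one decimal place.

Initial rate:
Dose = 2.4 mg/kg/hr × 76.2 kg = 182.88 mg/hr
Concentration = 1823 mg ÷ 117 mL = 15.5812 mg/mL
Rate = 182.88 mg/hr ÷ 15.5812 mg/mL = 11.73722 mL/hr
Volume infused so far = 11.73722 mL/hr × 0.8 hr = 9.389779 mL
Volume remaining = 117 − 9.389779 = 107.6102 mL
New rate:
Dose = 3.1 mg/kg/hr × 76.2 kg = 236.22 mg/hr
Rate = 236.22 mg/hr ÷ 15.5812 mg/mL = 15.16058 mL/hr
Time remaining = 107.6102 mL ÷ 15.16058 mL/hr = 7.098027 hr

7.1 hours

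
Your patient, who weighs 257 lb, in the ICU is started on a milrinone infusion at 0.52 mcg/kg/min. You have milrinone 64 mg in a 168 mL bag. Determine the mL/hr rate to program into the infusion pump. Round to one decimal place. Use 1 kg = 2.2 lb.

9.6 mL/hr

Weight = 257 lb ÷ 2.2 lb/kg = 116.8182 kg
Dose = 0.52 mcg/kg/min × 116.8182 kg = 60.74545 mcg/min
60.74545 mcg/min × 60 min/hr = 3644.727 mcg/hr
Concentration = 64 mg ÷ 168 mL = 0.3809524 mg/mL = 380.9524 mcg/mL
Rate = 3644.727 mcg/hr ÷ 380.9524 mcg/mL = 9.567409 mL/hr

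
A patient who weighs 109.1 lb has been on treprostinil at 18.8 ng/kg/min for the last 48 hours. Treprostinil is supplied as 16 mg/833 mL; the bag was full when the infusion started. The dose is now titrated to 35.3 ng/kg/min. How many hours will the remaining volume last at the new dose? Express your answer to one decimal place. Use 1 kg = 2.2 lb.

126.8 hours

Initial rate:
Weight = 109.1 lb ÷ 2.2 lb/kg = 49.59091 kg
Dose = 18.8 ng/kg/min × 49.59091 kg = 932.3091 ng/min
932.3091 ng/min × 60 min/hr = 55938.55 ng/hr
Concentration = 16 mg ÷ 833 mL = 0.01920768 mg/mL = 19207.68 ng/mL
Rate = 55938.55 ng/hr ÷ 19207.68 ng/mL = 2.912301 mL/hr
Volume infused so far = 2.912301 mL/hr × 48 hr = 139.7904 mL
Volume remaining = 833 − 139.7904 = 693.2096 mL
New rate:
Dose = 35.3 ng/kg/min × 49.59091 kg = 1750.559 ng/min
1750.559 ng/min × 60 min/hr = 105033.5 ng/hr
Rate = 105033.5 ng/hr ÷ 19207.68 ng/mL = 5.468309 mL/hr
Time remaining = 693.2096 mL ÷ 5.468309 mL/hr = 126.7685 hr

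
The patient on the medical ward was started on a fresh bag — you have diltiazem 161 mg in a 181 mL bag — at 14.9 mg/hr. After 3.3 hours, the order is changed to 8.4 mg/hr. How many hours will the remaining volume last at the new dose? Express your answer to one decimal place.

Initial rate:
Concentration = 161 mg ÷ 181 mL = 0.8895028 mg/mL
Rate = 14.9 mg/hr ÷ 0.8895028 mg/mL = 16.75093 mL/hr
Volume infused so far = 16.75093 mL/hr × 3.3 hr = 55.27807 mL
Volume remaining = 181 − 55.27807 = 125.7219 mL
New rate:
Rate = 8.4 mg/hr ÷ 0.8895028 mg/mL = 9.443478 mL/hr
Time remaining = 125.7219 mL ÷ 9.443478 mL/hr = 13.3131 hr

13.3 hours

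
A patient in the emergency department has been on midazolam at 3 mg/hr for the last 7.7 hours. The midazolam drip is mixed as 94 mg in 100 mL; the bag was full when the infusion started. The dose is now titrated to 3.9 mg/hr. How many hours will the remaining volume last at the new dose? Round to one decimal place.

Initial rate:
Concentration = 94 mg ÷ 100 mL = 0.94 mg/mL
Rate = 3 mg/hr ÷ 0.94 mg/mL = 3.191489 mL/hr
Volume infused so far = 3.191489 mL/hr × 7.7 hr = 24.57447 mL
Volume remaining = 100 − 24.57447 = 75.42553 mL
New rate:
Rate = 3.9 mg/hr ÷ 0.94 mg/mL = 4.148936 mL/hr
Time remaining = 75.42553 mL ÷ 4.148936 mL/hr = 18.17949 hr

18.2 hours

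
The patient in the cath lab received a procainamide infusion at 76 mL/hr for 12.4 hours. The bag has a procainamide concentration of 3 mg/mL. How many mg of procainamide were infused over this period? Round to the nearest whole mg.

2827 mg

Drug rate = 76 mL/hr × 3 mg/mL = 228 mg/hr
Total = 228 mg/hr × 12.4 hr = 2827.2 mg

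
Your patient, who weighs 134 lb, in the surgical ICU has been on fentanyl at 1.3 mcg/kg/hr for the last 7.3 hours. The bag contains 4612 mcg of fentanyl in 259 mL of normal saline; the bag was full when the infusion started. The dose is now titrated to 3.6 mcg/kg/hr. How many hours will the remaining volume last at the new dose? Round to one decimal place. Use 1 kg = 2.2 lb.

18.4 hours

Initial rate:
Weight = 134 lb ÷ 2.2 lb/kg = 60.90909 kg
Dose = 1.3 mcg/kg/hr × 60.90909 kg = 79.18182 mcg/hr
Concentration = 4612 mcg ÷ 259 mL = 17.80695 mcg/mL
Rate = 79.18182 mcg/hr ÷ 17.80695 mcg/mL = 4.446681 mL/hr
Volume infused so far = 4.446681 mL/hr × 7.3 hr = 32.46077 mL
Volume remaining = 259 − 32.46077 = 226.5392 mL
New rate:
Dose = 3.6 mcg/kg/hr × 60.90909 kg = 219.2727 mcg/hr
Rate = 219.2727 mcg/hr ÷ 17.80695 mcg/mL = 12.31388 mL/hr
Time remaining = 226.5392 mL ÷ 12.31388 mL/hr = 18.39706 hr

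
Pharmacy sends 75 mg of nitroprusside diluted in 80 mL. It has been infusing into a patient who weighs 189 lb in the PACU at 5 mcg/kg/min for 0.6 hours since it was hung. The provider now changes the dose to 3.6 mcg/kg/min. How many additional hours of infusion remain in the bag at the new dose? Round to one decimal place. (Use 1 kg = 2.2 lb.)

Initial rate:
Weight = 189 lb ÷ 2.2 lb/kg = 85.90909 kg
Dose = 5 mcg/kg/min × 85.90909 kg = 429.5455 mcg/min
429.5455 mcg/min × 60 min/hr = 25772.73 mcg/hr
Concentration = 75 mg ÷ 80 mL = 0.9375 mg/mL = 937.5 mcg/mL
Rate = 25772.73 mcg/hr ÷ 937.5 mcg/mL = 27.49091 mL/hr
Volume infused so far = 27.49091 mL/hr × 0.6 hr = 16.49455 mL
Volume remaining = 80 − 16.49455 = 63.50545 mL
New rate:
Dose = 3.6 mcg/kg/min × 85.90909 kg = 309.2727 mcg/min
309.2727 mcg/min × 60 min/hr = 18556.36 mcg/hr
Rate = 18556.36 mcg/hr ÷ 937.5 mcg/mL = 19.79345 mL/hr
Time remaining = 63.50545 mL ÷ 19.79345 mL/hr = 3.208407 hr

3.2 hours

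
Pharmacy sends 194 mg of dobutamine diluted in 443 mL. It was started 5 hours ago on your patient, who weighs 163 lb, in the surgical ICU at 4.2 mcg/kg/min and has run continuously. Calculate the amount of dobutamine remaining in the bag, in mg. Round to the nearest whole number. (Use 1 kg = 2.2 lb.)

101 mg

Weight = 163 lb ÷ 2.2 lb/kg = 74.09091 kg
Dose = 4.2 mcg/kg/min × 74.09091 kg = 311.1818 mcg/min
311.1818 mcg/min × 60 min/hr = 18670.91 mcg/hr
Concentration = 194 mg ÷ 443 mL = 0.4379233 mg/mL = 437.9233 mcg/mL
Rate = 18670.91 mcg/hr ÷ 437.9233 mcg/mL = 42.63512 mL/hr
Volume infused = 42.63512 mL/hr × 5 hr = 213.1756 mL
Volume remaining = 443 − 213.1756 = 229.8244 mL
Drug remaining = 229.8244 mL × 437.9233 mcg/mL = 100645.5 mcg = 100.6455 mg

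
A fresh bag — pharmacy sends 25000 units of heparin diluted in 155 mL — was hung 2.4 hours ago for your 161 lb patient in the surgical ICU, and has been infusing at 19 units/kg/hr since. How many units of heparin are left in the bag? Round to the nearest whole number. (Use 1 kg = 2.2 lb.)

Weight = 161 lb ÷ 2.2 lb/kg = 73.18182 kg
Dose = 19 units/kg/hr × 73.18182 kg = 1390.455 units/hr
Concentration = 25000 units ÷ 155 mL = 161.2903 units/mL
Rate = 1390.455 units/hr ÷ 161.2903 units/mL = 8.620818 mL/hr
Volume infused = 8.620818 mL/hr × 2.4 hr = 20.68996 mL
Volume remaining = 155 − 20.68996 = 134.31 mL
Drug remaining = 134.31 mL × 161.2903 units/mL = 21662.91 units

21663 units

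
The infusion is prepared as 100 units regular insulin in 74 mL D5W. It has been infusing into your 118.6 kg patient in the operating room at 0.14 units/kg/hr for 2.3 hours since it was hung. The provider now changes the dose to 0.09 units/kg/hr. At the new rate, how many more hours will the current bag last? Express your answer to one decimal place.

5.8 hours

Initial rate:
Dose = 0.14 units/kg/hr × 118.6 kg = 16.604 units/hr
Concentration = 100 units ÷ 74 mL = 1.351351 units/mL
Rate = 16.604 units/hr ÷ 1.351351 units/mL = 12.28696 mL/hr
Volume infused so far = 12.28696 mL/hr × 2.3 hr = 28.26001 mL
Volume remaining = 74 − 28.26001 = 45.73999 mL
New rate:
Dose = 0.09 units/kg/hr × 118.6 kg = 10.674 units/hr
Rate = 10.674 units/hr ÷ 1.351351 units/mL = 7.89876 mL/hr
Time remaining = 45.73999 mL ÷ 7.89876 mL/hr = 5.790781 hr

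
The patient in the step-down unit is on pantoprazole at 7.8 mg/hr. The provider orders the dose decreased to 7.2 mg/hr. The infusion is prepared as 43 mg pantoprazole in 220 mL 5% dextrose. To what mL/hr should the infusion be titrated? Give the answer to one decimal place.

Concentration = 43 mg ÷ 220 mL = 0.1954545 mg/mL
Rate = 7.2 mg/hr ÷ 0.1954545 mg/mL = 36.83721 mL/hr

36.8 mL/hr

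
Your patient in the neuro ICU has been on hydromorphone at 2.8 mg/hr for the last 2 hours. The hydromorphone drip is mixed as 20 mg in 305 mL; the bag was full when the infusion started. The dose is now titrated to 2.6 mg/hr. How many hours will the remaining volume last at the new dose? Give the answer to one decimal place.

5.5 hours

Initial rate:
Concentration = 20 mg ÷ 305 mL = 0.06557377 mg/mL
Rate = 2.8 mg/hr ÷ 0.06557377 mg/mL = 42.7 mL/hr
Volume infused so far = 42.7 mL/hr × 2 hr = 85.4 mL
Volume remaining = 305 − 85.4 = 219.6 mL
New rate:
Rate = 2.6 mg/hr ÷ 0.06557377 mg/mL = 39.65 mL/hr
Time remaining = 219.6 mL ÷ 39.65 mL/hr = 5.538462 hr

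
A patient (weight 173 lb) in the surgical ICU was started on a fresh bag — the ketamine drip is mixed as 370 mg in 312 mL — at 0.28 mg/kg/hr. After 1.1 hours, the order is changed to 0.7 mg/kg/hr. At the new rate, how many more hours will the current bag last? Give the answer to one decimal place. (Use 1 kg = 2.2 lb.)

6.3 hours

Initial rate:
Weight = 173 lb ÷ 2.2 lb/kg = 78.63636 kg
Dose = 0.28 mg/kg/hr × 78.63636 kg = 22.01818 mg/hr
Concentration = 370 mg ÷ 312 mL = 1.185897 mg/mL
Rate = 22.01818 mg/hr ÷ 1.185897 mg/mL = 18.56668 mL/hr
Volume infused so far = 18.56668 mL/hr × 1.1 hr = 20.42335 mL
Volume remaining = 312 − 20.42335 = 291.5766 mL
New rate:
Dose = 0.7 mg/kg/hr × 78.63636 kg = 55.04545 mg/hr
Rate = 55.04545 mg/hr ÷ 1.185897 mg/mL = 46.41671 mL/hr
Time remaining = 291.5766 mL ÷ 46.41671 mL/hr = 6.281718 hr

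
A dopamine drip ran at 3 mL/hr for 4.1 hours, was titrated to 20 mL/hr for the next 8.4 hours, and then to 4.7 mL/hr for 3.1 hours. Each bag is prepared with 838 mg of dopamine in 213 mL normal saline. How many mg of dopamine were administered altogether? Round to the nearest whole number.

Concentration = 838 mg ÷ 213 mL = 3.934272 mg/mL
Stage 1: 3 mL/hr × 4.1 hr = 12.3 mL → 12.3 mL × 3.934272 mg/mL = 48.39155 mg
Stage 2: 20 mL/hr × 8.4 hr = 168 mL → 168 mL × 3.934272 mg/mL = 660.9577 mg
Stage 3: 4.7 mL/hr × 3.1 hr = 14.57 mL → 14.57 mL × 3.934272 mg/mL = 57.32235 mg
Total = 48.39155 + 660.9577 + 57.32235 = 766.6716 mg

767 mg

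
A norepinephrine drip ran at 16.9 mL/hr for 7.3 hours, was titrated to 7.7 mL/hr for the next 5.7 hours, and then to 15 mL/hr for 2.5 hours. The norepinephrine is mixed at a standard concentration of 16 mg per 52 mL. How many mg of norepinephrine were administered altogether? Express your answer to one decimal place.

Concentration = 16 mg ÷ 52 mL = 0.3076923 mg/mL
Stage 1: 16.9 mL/hr × 7.3 hr = 123.37 mL → 123.37 mL × 0.3076923 mg/mL = 37.96 mg
Stage 2: 7.7 mL/hr × 5.7 hr = 43.89 mL → 43.89 mL × 0.3076923 mg/mL = 13.50462 mg
Stage 3: 15 mL/hr × 2.5 hr = 37.5 mL → 37.5 mL × 0.3076923 mg/mL = 11.53846 mg
Total = 37.96 + 13.50462 + 11.53846 = 63.00308 mg

63.0 mg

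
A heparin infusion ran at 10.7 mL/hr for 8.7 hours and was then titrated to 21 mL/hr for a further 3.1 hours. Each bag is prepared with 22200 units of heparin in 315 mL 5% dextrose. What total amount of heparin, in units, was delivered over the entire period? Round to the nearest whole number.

Concentration = 22200 units ÷ 315 mL = 70.47619 units/mL
Stage 1: 10.7 mL/hr × 8.7 hr = 93.09 mL → 93.09 mL × 70.47619 units/mL = 6560.629 units
Stage 2: 21 mL/hr × 3.1 hr = 65.1 mL → 65.1 mL × 70.47619 units/mL = 4588 units
Total = 6560.629 + 4588 = 11148.63 units

11149 units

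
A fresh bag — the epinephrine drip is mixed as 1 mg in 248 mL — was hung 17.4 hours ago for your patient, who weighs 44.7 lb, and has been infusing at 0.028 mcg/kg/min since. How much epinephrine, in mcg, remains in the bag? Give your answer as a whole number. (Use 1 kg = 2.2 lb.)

406 mcg

Weight = 44.7 lb ÷ 2.2 lb/kg = 20.31818 kg
Dose = 0.028 mcg/kg/min × 20.31818 kg = 0.5689091 mcg/min
0.5689091 mcg/min × 60 min/hr = 34.13455 mcg/hr
Concentration = 1 mg ÷ 248 mL = 0.004032258 mg/mL = 4.032258 mcg/mL
Rate = 34.13455 mcg/hr ÷ 4.032258 mcg/mL = 8.465367 mL/hr
Volume infused = 8.465367 mL/hr × 17.4 hr = 147.2974 mL
Volume remaining = 248 − 147.2974 = 100.7026 mL
Drug remaining = 100.7026 mL × 4.032258 mcg/mL = 406.0589 mcg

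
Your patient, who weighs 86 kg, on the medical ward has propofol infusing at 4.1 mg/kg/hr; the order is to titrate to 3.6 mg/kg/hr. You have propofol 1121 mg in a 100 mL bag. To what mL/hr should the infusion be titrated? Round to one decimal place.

Dose = 3.6 mg/kg/hr × 86 kg = 309.6 mg/hr
Concentration = 1121 mg ÷ 100 mL = 11.21 mg/mL
Rate = 309.6 mg/hr ÷ 11.21 mg/mL = 27.6182 mL/hr

27.6 mL/hr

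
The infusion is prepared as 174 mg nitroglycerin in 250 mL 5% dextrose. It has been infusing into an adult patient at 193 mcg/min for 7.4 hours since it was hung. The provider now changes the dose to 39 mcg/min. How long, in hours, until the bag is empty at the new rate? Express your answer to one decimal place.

Initial rate:
193 mcg/min × 60 min/hr = 11580 mcg/hr
Concentration = 174 mg ÷ 250 mL = 0.696 mg/mL = 696 mcg/mL
Rate = 11580 mcg/hr ÷ 696 mcg/mL = 16.63793 mL/hr
Volume infused so far = 16.63793 mL/hr × 7.4 hr = 123.1207 mL
Volume remaining = 250 − 123.1207 = 126.8793 mL
New rate:
39 mcg/min × 60 min/hr = 2340 mcg/hr
Rate = 2340 mcg/hr ÷ 696 mcg/mL = 3.362069 mL/hr
Time remaining = 126.8793 mL ÷ 3.362069 mL/hr = 37.73846 hr

37.7 hours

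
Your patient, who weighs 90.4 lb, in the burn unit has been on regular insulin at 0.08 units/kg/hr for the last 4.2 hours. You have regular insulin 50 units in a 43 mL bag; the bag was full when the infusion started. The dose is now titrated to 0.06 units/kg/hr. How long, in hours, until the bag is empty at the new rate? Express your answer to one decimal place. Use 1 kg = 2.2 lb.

Initial rate:
Weight = 90.4 lb ÷ 2.2 lb/kg = 41.09091 kg
Dose = 0.08 units/kg/hr × 41.09091 kg = 3.287273 units/hr
Concentration = 50 units ÷ 43 mL = 1.162791 units/mL
Rate = 3.287273 units/hr ÷ 1.162791 units/mL = 2.827055 mL/hr
Volume infused so far = 2.827055 mL/hr × 4.2 hr = 11.87363 mL
Volume remaining = 43 − 11.87363 = 31.12637 mL
New rate:
Dose = 0.06 units/kg/hr × 41.09091 kg = 2.465455 units/hr
Rate = 2.465455 units/hr ÷ 1.162791 units/mL = 2.120291 mL/hr
Time remaining = 31.12637 mL ÷ 2.120291 mL/hr = 14.68024 hr

14.7 hours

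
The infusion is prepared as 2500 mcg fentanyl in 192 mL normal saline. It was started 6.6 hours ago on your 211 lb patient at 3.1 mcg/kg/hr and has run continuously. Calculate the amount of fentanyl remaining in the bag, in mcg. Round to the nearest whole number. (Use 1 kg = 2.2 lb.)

538 mcg

Weight = 211 lb ÷ 2.2 lb/kg = 95.90909 kg
Dose = 3.1 mcg/kg/hr × 95.90909 kg = 297.3182 mcg/hr
Concentration = 2500 mcg ÷ 192 mL = 13.02083 mcg/mL
Rate = 297.3182 mcg/hr ÷ 13.02083 mcg/mL = 22.83404 mL/hr
Volume infused = 22.83404 mL/hr × 6.6 hr = 150.7046 mL
Volume remaining = 192 − 150.7046 = 41.29536 mL
Drug remaining = 41.29536 mL × 13.02083 mcg/mL = 537.7 mcg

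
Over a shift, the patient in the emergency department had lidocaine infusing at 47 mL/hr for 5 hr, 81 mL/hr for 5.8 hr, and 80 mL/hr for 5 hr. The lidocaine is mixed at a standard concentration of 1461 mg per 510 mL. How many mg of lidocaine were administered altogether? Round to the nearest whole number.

3165 mg

Concentration = 1461 mg ÷ 510 mL = 2.864706 mg/mL
Stage 1: 47 mL/hr × 5 hr = 235 mL → 235 mL × 2.864706 mg/mL = 673.2059 mg
Stage 2: 81 mL/hr × 5.8 hr = 469.8 mL → 469.8 mL × 2.864706 mg/mL = 1345.839 mg
Stage 3: 80 mL/hr × 5 hr = 400 mL → 400 mL × 2.864706 mg/mL = 1145.882 mg
Total = 673.2059 + 1345.839 + 1145.882 = 3164.927 mg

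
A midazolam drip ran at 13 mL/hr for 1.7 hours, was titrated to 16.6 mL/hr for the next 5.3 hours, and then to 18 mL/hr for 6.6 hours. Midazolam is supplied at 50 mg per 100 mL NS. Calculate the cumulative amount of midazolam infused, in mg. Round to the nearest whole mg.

114 mg

Concentration = 50 mg ÷ 100 mL = 0.5 mg/mL
Stage 1: 13 mL/hr × 1.7 hr = 22.1 mL → 22.1 mL × 0.5 mg/mL = 11.05 mg
Stage 2: 16.6 mL/hr × 5.3 hr = 87.98 mL → 87.98 mL × 0.5 mg/mL = 43.99 mg
Stage 3: 18 mL/hr × 6.6 hr = 118.8 mL → 118.8 mL × 0.5 mg/mL = 59.4 mg
Total = 11.05 + 43.99 + 59.4 = 114.44 mg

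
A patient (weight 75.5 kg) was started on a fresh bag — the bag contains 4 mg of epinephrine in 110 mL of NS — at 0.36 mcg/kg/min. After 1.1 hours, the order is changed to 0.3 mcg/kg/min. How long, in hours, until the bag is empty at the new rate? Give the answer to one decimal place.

Initial rate:
Dose = 0.36 mcg/kg/min × 75.5 kg = 27.18 mcg/min
27.18 mcg/min × 60 min/hr = 1630.8 mcg/hr
Concentration = 4 mg ÷ 110 mL = 0.03636364 mg/mL = 36.36364 mcg/mL
Rate = 1630.8 mcg/hr ÷ 36.36364 mcg/mL = 44.847 mL/hr
Volume infused so far = 44.847 mL/hr × 1.1 hr = 49.3317 mL
Volume remaining = 110 − 49.3317 = 60.6683 mL
New rate:
Dose = 0.3 mcg/kg/min × 75.5 kg = 22.65 mcg/min
22.65 mcg/min × 60 min/hr = 1359 mcg/hr
Rate = 1359 mcg/hr ÷ 36.36364 mcg/mL = 37.3725 mL/hr
Time remaining = 60.6683 mL ÷ 37.3725 mL/hr = 1.623341 hr

1.6 hours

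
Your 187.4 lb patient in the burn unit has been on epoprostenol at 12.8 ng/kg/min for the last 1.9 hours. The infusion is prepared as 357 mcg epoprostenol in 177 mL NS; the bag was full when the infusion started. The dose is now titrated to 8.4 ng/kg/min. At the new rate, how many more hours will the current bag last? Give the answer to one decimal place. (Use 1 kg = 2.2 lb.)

Initial rate:
Weight = 187.4 lb ÷ 2.2 lb/kg = 85.18182 kg
Dose = 12.8 ng/kg/min × 85.18182 kg = 1090.327 ng/min
1090.327 ng/min × 60 min/hr = 65419.64 ng/hr
Concentration = 357 mcg ÷ 177 mL = 2.016949 mcg/mL = 2016.949 ng/mL
Rate = 65419.64 ng/hr ÷ 2016.949 ng/mL = 32.43495 mL/hr
Volume infused so far = 32.43495 mL/hr × 1.9 hr = 61.6264 mL
Volume remaining = 177 − 61.6264 = 115.3736 mL
New rate:
Dose = 8.4 ng/kg/min × 85.18182 kg = 715.5273 ng/min
715.5273 ng/min × 60 min/hr = 42931.64 ng/hr
Rate = 42931.64 ng/hr ÷ 2016.949 ng/mL = 21.28543 mL/hr
Time remaining = 115.3736 mL ÷ 21.28543 mL/hr = 5.420308 hr

5.4 hours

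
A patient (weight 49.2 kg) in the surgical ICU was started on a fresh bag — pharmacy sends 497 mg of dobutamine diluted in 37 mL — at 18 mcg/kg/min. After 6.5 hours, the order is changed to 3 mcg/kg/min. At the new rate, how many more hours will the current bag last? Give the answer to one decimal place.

17.1 hours

Initial rate:
Dose = 18 mcg/kg/min × 49.2 kg = 885.6 mcg/min
885.6 mcg/min × 60 min/hr = 53136 mcg/hr
Concentration = 497 mg ÷ 37 mL = 13.43243 mg/mL = 13432.43 mcg/mL
Rate = 53136 mcg/hr ÷ 13432.43 mcg/mL = 3.955799 mL/hr
Volume infused so far = 3.955799 mL/hr × 6.5 hr = 25.71269 mL
Volume remaining = 37 − 25.71269 = 11.28731 mL
New rate:
Dose = 3 mcg/kg/min × 49.2 kg = 147.6 mcg/min
147.6 mcg/min × 60 min/hr = 8856 mcg/hr
Rate = 8856 mcg/hr ÷ 13432.43 mcg/mL = 0.6592998 mL/hr
Time remaining = 11.28731 mL ÷ 0.6592998 mL/hr = 17.12014 hr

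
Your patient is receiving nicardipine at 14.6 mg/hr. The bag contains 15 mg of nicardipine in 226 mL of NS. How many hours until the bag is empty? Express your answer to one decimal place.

Concentration = 15 mg ÷ 226 mL = 0.06637168 mg/mL
Rate = 14.6 mg/hr ÷ 0.06637168 mg/mL = 219.9733 mL/hr
Duration = 226 mL ÷ 219.9733 mL/hr = 1.027397 hr

1.0 hours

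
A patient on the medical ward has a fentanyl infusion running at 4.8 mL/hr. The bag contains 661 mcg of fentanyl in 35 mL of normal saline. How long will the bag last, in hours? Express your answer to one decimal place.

Duration = 35 mL ÷ 4.8 mL/hr = 7.291667 hr

7.3 hours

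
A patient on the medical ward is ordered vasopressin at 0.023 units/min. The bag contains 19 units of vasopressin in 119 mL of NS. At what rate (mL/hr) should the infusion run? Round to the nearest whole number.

0.023 units/min × 60 min/hr = 1.38 units/hr
Concentration = 19 units ÷ 119 mL = 0.1596639 units/mL
Rate = 1.38 units/hr ÷ 0.1596639 units/mL = 8.643158 mL/hr

9 mL/hr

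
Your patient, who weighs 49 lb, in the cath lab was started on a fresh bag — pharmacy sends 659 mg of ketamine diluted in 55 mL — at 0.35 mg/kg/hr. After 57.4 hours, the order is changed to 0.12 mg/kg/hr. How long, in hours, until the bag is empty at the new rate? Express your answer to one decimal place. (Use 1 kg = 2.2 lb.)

Initial rate:
Weight = 49 lb ÷ 2.2 lb/kg = 22.27273 kg
Dose = 0.35 mg/kg/hr × 22.27273 kg = 7.795455 mg/hr
Concentration = 659 mg ÷ 55 mL = 11.98182 mg/mL
Rate = 7.795455 mg/hr ÷ 11.98182 mg/mL = 0.650607 mL/hr
Volume infused so far = 0.650607 mL/hr × 57.4 hr = 37.34484 mL
Volume remaining = 55 − 37.34484 = 17.65516 mL
New rate:
Dose = 0.12 mg/kg/hr × 22.27273 kg = 2.672727 mg/hr
Rate = 2.672727 mg/hr ÷ 11.98182 mg/mL = 0.2230653 mL/hr
Time remaining = 17.65516 mL ÷ 0.2230653 mL/hr = 79.14796 hr

79.1 hours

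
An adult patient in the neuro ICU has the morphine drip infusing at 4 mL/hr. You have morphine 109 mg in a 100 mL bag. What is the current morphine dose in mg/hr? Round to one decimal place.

4.4 mg/hr

Concentration = 109 mg ÷ 100 mL = 1.09 mg/mL
Drug rate = 4 mL/hr × 1.09 mg/mL = 4.36 mg/hr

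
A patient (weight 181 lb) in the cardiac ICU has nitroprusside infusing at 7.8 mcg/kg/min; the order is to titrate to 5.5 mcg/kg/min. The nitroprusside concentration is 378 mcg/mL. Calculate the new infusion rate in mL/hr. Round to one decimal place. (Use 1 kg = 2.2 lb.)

71.8 mL/hr

Weight = 181 lb ÷ 2.2 lb/kg = 82.27273 kg
Dose = 5.5 mcg/kg/min × 82.27273 kg = 452.5 mcg/min
452.5 mcg/min × 60 min/hr = 27150 mcg/hr
Rate = 27150 mcg/hr ÷ 378 mcg/mL = 71.8254 mL/hr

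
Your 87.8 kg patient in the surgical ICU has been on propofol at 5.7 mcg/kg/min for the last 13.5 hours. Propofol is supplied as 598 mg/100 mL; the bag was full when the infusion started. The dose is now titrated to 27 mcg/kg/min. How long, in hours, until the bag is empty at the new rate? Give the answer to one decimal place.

Initial rate:
Dose = 5.7 mcg/kg/min × 87.8 kg = 500.46 mcg/min
500.46 mcg/min × 60 min/hr = 30027.6 mcg/hr
Concentration = 598 mg ÷ 100 mL = 5.98 mg/mL = 5980 mcg/mL
Rate = 30027.6 mcg/hr ÷ 5980 mcg/mL = 5.021338 mL/hr
Volume infused so far = 5.021338 mL/hr × 13.5 hr = 67.78806 mL
Volume remaining = 100 − 67.78806 = 32.21194 mL
New rate:
Dose = 27 mcg/kg/min × 87.8 kg = 2370.6 mcg/min
2370.6 mcg/min × 60 min/hr = 142236 mcg/hr
Rate = 142236 mcg/hr ÷ 5980 mcg/mL = 23.78528 mL/hr
Time remaining = 32.21194 mL ÷ 23.78528 mL/hr = 1.35428 hr

1.4 hours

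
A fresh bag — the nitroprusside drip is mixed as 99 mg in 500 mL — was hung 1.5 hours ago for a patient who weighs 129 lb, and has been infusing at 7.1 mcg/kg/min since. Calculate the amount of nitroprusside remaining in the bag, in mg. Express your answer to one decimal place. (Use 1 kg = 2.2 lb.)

Weight = 129 lb ÷ 2.2 lb/kg = 58.63636 kg
Dose = 7.1 mcg/kg/min × 58.63636 kg = 416.3182 mcg/min
416.3182 mcg/min × 60 min/hr = 24979.09 mcg/hr
Concentration = 99 mg ÷ 500 mL = 0.198 mg/mL = 198 mcg/mL
Rate = 24979.09 mcg/hr ÷ 198 mcg/mL = 126.157 mL/hr
Volume infused = 126.157 mL/hr × 1.5 hr = 189.2355 mL
Volume remaining = 500 − 189.2355 = 310.7645 mL
Drug remaining = 310.7645 mL × 198 mcg/mL = 61531.36 mcg = 61.53136 mg

61.5 mg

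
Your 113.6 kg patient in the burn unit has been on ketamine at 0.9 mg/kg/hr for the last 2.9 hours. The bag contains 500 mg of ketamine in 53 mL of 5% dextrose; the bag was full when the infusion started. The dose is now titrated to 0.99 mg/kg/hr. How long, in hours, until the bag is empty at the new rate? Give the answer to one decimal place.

1.8 hours

Initial rate:
Dose = 0.9 mg/kg/hr × 113.6 kg = 102.24 mg/hr
Concentration = 500 mg ÷ 53 mL = 9.433962 mg/mL
Rate = 102.24 mg/hr ÷ 9.433962 mg/mL = 10.83744 mL/hr
Volume infused so far = 10.83744 mL/hr × 2.9 hr = 31.42858 mL
Volume remaining = 53 − 31.42858 = 21.57142 mL
New rate:
Dose = 0.99 mg/kg/hr × 113.6 kg = 112.464 mg/hr
Rate = 112.464 mg/hr ÷ 9.433962 mg/mL = 11.92118 mL/hr
Time remaining = 21.57142 mL ÷ 11.92118 mL/hr = 1.809503 hr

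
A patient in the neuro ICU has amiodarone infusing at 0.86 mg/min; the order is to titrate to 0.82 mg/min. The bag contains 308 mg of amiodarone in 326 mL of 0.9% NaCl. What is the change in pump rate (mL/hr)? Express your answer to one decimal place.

At the current dose:
0.86 mg/min × 60 min/hr = 51.6 mg/hr
Concentration = 308 mg ÷ 326 mL = 0.9447853 mg/mL
Rate = 51.6 mg/hr ÷ 0.9447853 mg/mL = 54.61558 mL/hr
At the new dose:
0.82 mg/min × 60 min/hr = 49.2 mg/hr
Rate = 49.2 mg/hr ÷ 0.9447853 mg/mL = 52.07532 mL/hr
Change = 52.07532 − 54.61558 = -2.54026 mL/hr → 2.54026 mL/hr decrease

2.5 mL/hr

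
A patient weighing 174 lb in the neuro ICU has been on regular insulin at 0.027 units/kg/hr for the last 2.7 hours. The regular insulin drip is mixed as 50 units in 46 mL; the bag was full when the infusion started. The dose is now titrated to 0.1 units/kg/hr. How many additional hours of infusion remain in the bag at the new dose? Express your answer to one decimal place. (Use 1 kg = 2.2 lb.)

Initial rate:
Weight = 174 lb ÷ 2.2 lb/kg = 79.09091 kg
Dose = 0.027 units/kg/hr × 79.09091 kg = 2.135455 units/hr
Concentration = 50 units ÷ 46 mL = 1.086957 units/mL
Rate = 2.135455 units/hr ÷ 1.086957 units/mL = 1.964618 mL/hr
Volume infused so far = 1.964618 mL/hr × 2.7 hr = 5.304469 mL
Volume remaining = 46 − 5.304469 = 40.69553 mL
New rate:
Dose = 0.1 units/kg/hr × 79.09091 kg = 7.909091 units/hr
Rate = 7.909091 units/hr ÷ 1.086957 units/mL = 7.276364 mL/hr
Time remaining = 40.69553 mL ÷ 7.276364 mL/hr = 5.592839 hr

5.6 hours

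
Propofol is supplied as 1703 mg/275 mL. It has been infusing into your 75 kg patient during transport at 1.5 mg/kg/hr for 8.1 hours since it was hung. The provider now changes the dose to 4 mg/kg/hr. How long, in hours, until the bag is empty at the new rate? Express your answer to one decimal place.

Initial rate:
Dose = 1.5 mg/kg/hr × 75 kg = 112.5 mg/hr
Concentration = 1703 mg ÷ 275 mL = 6.192727 mg/mL
Rate = 112.5 mg/hr ÷ 6.192727 mg/mL = 18.16647 mL/hr
Volume infused so far = 18.16647 mL/hr × 8.1 hr = 147.1484 mL
Volume remaining = 275 − 147.1484 = 127.8516 mL
New rate:
Dose = 4 mg/kg/hr × 75 kg = 300 mg/hr
Rate = 300 mg/hr ÷ 6.192727 mg/mL = 48.44392 mL/hr
Time remaining = 127.8516 mL ÷ 48.44392 mL/hr = 2.639167 hr

2.6 hours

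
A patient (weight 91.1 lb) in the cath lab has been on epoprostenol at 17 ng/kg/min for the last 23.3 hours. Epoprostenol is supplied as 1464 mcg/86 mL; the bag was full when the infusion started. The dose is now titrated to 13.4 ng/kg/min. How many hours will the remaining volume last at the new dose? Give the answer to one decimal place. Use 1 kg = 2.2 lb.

Initial rate:
Weight = 91.1 lb ÷ 2.2 lb/kg = 41.40909 kg
Dose = 17 ng/kg/min × 41.40909 kg = 703.9545 ng/min
703.9545 ng/min × 60 min/hr = 42237.27 ng/hr
Concentration = 1464 mcg ÷ 86 mL = 17.02326 mcg/mL = 17023.26 ng/mL
Rate = 42237.27 ng/hr ÷ 17023.26 ng/mL = 2.481151 mL/hr
Volume infused so far = 2.481151 mL/hr × 23.3 hr = 57.81082 mL
Volume remaining = 86 − 57.81082 = 28.18918 mL
New rate:
Dose = 13.4 ng/kg/min × 41.40909 kg = 554.8818 ng/min
554.8818 ng/min × 60 min/hr = 33292.91 ng/hr
Rate = 33292.91 ng/hr ÷ 17023.26 ng/mL = 1.955731 mL/hr
Time remaining = 28.18918 mL ÷ 1.955731 mL/hr = 14.41363 hr

14.4 hours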